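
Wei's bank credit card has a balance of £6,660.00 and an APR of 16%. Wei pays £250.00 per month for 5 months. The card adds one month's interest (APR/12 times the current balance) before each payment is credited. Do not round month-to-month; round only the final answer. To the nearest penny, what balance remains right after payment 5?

Monthly rate r = 16%/12 = 1.33333% = 0.0133333.
Each month: B ← B·(1+r) − £250.00.
Month 1: interest £88.80; balance after payment £6,498.80.
Month 2: interest £86.65; balance after payment £6,335.45.
Month 3: interest £84.47; balance after payment £6,169.92.
Month 4: interest £82.27; balance after payment £6,002.19.
Month 5: interest £80.03; balance after payment £5,832.22.

£5,832.22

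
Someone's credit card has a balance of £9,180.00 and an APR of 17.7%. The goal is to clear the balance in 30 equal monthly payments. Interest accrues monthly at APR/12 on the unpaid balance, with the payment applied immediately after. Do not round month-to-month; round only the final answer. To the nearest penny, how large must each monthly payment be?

Monthly rate r = 17.7%/12 = 1.475% = 0.01475.
Level-payment amortization: P = B₀·r / (1 − (1+r)^(−n)) = 9180.00·0.01475 / (1 − 1.01475^(−30)).
Denominator 1 − (1+r)^(−30) = 0.355492166.
P = 135.405 / 0.355492166 ≈ 380.89.

£380.89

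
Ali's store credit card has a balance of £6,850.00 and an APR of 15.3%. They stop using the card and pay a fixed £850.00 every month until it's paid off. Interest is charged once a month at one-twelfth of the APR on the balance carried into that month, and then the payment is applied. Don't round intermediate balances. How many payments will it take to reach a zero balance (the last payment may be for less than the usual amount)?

9 payments

Monthly rate r = 15.3%/12 = 1.275% = 0.01275.
Recurrence: B ← B·(1+r) − £850.00.
Month 1: interest £87.34; balance after payment £6,087.34.
Month 2: interest £77.61; balance after payment £5,314.95.
Closed form: n = −ln(1 − rB₀/P)/ln(1+r) = −ln(0.89725)/ln(1.01275) ≈ 8.558, so the balance reaches zero during payment 9.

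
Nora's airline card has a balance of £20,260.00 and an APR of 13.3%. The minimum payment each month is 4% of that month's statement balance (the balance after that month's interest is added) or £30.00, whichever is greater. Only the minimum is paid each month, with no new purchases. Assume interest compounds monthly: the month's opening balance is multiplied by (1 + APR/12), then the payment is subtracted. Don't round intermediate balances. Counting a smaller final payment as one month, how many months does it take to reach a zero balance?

141 months

Monthly rate r = 13.3%/12 = 1.10833% = 0.0110833.
While 4% of the post-interest balance exceeds £30.00, each month B ← (B·(1+r))·(1 − 0.04), i.e. B shrinks by the factor (1+r)·0.96 = 0.97064.
This holds for months 1–111. Entering month 112 the balance is £741.48; 4% of the post-interest balance is now below £30.00, so the flat £30.00 minimum applies from here.
From month 112 a fixed £30.00 at rate r clears £741.48 in 30 more payments. Total: 111 + 30 = 141 months.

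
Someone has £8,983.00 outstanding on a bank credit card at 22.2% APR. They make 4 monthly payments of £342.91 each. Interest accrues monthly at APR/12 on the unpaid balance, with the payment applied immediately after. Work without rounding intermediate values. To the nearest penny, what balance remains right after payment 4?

Monthly rate r = 22.2%/12 = 1.85% = 0.0185.
Each month: B ← B·(1+r) − £342.91.
Month 1: interest £166.19; balance after payment £8,806.28.
Month 2: interest £162.92; balance after payment £8,626.28.
Month 3: interest £159.59; balance after payment £8,442.96.
Month 4: interest £156.19; balance after payment £8,256.24.

£8,256.24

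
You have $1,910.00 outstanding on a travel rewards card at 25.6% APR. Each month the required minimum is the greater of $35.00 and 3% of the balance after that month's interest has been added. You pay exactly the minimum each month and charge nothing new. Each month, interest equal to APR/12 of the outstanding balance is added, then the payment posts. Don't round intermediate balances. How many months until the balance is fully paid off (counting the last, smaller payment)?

112 months

Monthly rate r = 25.6%/12 = 2.13333% = 0.0213333.
While 3% of the post-interest balance exceeds $35.00, each month B ← (B·(1+r))·(1 − 0.03), i.e. B shrinks by the factor (1+r)·0.97 = 0.99069.
This holds for months 1–55. Entering month 56 the balance is $1,142.07; 3% of the post-interest balance is now below $35.00, so the flat $35.00 minimum applies from here.
From month 56 a fixed $35.00 at rate r clears $1,142.07 in 57 more payments. Total: 55 + 57 = 112 months.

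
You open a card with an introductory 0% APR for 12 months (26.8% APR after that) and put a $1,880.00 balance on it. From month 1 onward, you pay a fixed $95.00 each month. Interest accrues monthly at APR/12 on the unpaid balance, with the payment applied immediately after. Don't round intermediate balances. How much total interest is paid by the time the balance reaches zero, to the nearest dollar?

$82

Promo months 1–12 at r₀ = 0%/12 = 0; months 13+ at r₁ = 26.8%/12 = 0.0223333.
After month 12 (no interest yet): B = $1,880.00 − 12·$95.00 = $740.00.
Then at r₁ with $95.00/mo: n₂ = −ln(1 − r₁·B/P)/ln(1+r₁) ≈ 8.65 → 9 more payments.
Total paid = 20·$95.00 + $62.25 = $1,962.25; interest = $1,962.25 − $1,880.00 = $82.25.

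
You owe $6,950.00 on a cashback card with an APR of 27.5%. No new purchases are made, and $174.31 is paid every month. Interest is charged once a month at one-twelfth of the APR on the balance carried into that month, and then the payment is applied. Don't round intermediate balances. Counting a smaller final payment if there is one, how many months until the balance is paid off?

109 months

Monthly rate r = 27.5%/12 = 2.29167% = 0.0229167.
Recurrence: B ← B·(1+r) − $174.31.
Month 1: interest $159.27; balance after payment $6,934.96.
Month 2: interest $158.93; balance after payment $6,919.58.
Closed form: n = −ln(1 − rB₀/P)/ln(1+r) = −ln(0.086278)/ln(1.02292) ≈ 108.137, so the balance reaches zero during payment 109.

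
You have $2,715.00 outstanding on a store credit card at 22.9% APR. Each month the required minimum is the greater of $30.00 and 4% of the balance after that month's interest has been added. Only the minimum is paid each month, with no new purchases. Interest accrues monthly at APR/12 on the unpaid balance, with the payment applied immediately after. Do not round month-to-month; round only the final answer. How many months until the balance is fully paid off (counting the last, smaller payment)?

93 months

Monthly rate r = 22.9%/12 = 1.90833% = 0.0190833.
While 4% of the post-interest balance exceeds $30.00, each month B ← (B·(1+r))·(1 − 0.04), i.e. B shrinks by the factor (1+r)·0.96 = 0.97832.
This holds for months 1–60. Entering month 61 the balance is $728.83; 4% of the post-interest balance is now below $30.00, so the flat $30.00 minimum applies from here.
From month 61 a fixed $30.00 at rate r clears $728.83 in 33 more payments. Total: 60 + 33 = 93 months.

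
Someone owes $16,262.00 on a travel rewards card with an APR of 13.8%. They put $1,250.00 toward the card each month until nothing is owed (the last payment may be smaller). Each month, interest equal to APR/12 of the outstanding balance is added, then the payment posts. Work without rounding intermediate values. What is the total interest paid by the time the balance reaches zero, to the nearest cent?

$1,455.41

Monthly rate r = 13.8%/12 = 1.15% = 0.0115.
Payoff takes n = ⌈−ln(1 − rB₀/P)/ln(1+r)⌉ = ⌈14.173⌉ = 15 payments; the last is $217.41.
Total paid = 14·$1,250.00 + $217.41 = $17,717.41.
Total interest = total paid − principal = $17,717.41 − $16,262.00 = $1,455.41.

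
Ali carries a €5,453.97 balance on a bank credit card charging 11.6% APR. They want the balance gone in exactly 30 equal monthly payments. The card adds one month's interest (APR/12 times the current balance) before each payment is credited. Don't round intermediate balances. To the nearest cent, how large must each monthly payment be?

Monthly rate r = 11.6%/12 = 0.966667% = 0.00966667.
Level-payment amortization: P = B₀·r / (1 − (1+r)^(−n)) = 5453.97·0.00966667 / (1 − 1.00967^(−30)).
Denominator 1 − (1+r)^(−30) = 0.250693601.
P = 52.7217 / 0.250693601 ≈ 210.30.

€210.30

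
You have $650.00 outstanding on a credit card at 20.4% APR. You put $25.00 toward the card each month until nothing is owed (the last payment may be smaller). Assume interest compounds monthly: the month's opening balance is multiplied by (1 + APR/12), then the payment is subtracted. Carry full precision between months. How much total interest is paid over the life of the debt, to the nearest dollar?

$215

Monthly rate r = 20.4%/12 = 1.7% = 0.017.
Payoff takes n = ⌈−ln(1 − rB₀/P)/ln(1+r)⌉ = ⌈34.608⌉ = 35 payments; the last is $15.26.
Total paid = 34·$25.00 + $15.26 = $865.26.
Total interest = total paid − principal = $865.26 − $650.00 = $215.26.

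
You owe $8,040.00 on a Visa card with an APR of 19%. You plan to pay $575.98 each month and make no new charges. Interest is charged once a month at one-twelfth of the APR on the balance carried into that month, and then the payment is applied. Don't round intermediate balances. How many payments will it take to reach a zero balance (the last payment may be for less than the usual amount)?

Monthly rate r = 19%/12 = 1.58333% = 0.0158333.
Recurrence: B ← B·(1+r) − $575.98.
Month 1: interest $127.30; balance after payment $7,591.32.
Month 2: interest $120.20; balance after payment $7,135.54.
Closed form: n = −ln(1 − rB₀/P)/ln(1+r) = −ln(0.77899)/ln(1.01583) ≈ 15.899, so the balance reaches zero during payment 16.

16 payments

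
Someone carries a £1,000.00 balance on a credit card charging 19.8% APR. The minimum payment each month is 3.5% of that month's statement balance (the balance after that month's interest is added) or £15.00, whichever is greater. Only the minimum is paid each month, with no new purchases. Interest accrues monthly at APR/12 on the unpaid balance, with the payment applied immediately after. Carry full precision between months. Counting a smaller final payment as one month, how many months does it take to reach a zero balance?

Monthly rate r = 19.8%/12 = 1.65% = 0.0165.
While 3.5% of the post-interest balance exceeds £15.00, each month B ← (B·(1+r))·(1 − 0.035), i.e. B shrinks by the factor (1+r)·0.965 = 0.98092.
This holds for months 1–45. Entering month 46 the balance is £420.30; 3.5% of the post-interest balance is now below £15.00, so the flat £15.00 minimum applies from here.
From month 46 a fixed £15.00 at rate r clears £420.30 in 38 more payments. Total: 45 + 38 = 83 months.

83 months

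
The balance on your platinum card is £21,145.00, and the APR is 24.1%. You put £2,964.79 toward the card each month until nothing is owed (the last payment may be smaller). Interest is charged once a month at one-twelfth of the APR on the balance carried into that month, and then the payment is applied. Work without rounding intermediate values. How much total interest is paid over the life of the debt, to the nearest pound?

Monthly rate r = 24.1%/12 = 2.00833% = 0.0200833.
Payoff takes n = ⌈−ln(1 − rB₀/P)/ln(1+r)⌉ = ⌈7.775⌉ = 8 payments; the last is £2,301.53.
Total paid = 7·£2,964.79 + £2,301.53 = £23,055.06.
Total interest = total paid − principal = £23,055.06 − £21,145.00 = £1,910.06.

£1,910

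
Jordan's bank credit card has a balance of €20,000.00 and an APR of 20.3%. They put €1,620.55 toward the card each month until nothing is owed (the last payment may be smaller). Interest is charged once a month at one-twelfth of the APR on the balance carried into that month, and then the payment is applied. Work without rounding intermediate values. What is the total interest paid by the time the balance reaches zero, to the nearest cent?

Monthly rate r = 20.3%/12 = 1.69167% = 0.0169167.
Payoff takes n = ⌈−ln(1 − rB₀/P)/ln(1+r)⌉ = ⌈13.960⌉ = 14 payments; the last is €1,555.66.
Total paid = 13·€1,620.55 + €1,555.66 = €22,622.81.
Total interest = total paid − principal = €22,622.81 − €20,000.00 = €2,622.81.

€2,622.81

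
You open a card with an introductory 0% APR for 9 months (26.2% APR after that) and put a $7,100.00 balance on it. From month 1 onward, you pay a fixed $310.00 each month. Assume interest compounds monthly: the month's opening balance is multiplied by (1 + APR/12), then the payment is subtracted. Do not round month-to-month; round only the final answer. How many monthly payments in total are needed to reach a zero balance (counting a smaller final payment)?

26 payments

Promo months 1–9 at r₀ = 0%/12 = 0; months 10+ at r₁ = 26.2%/12 = 0.0218333.
After month 9 (no interest yet): B = $7,100.00 − 9·$310.00 = $4,310.00.
Then at r₁ with $310.00/mo: n₂ = −ln(1 − r₁·B/P)/ln(1+r₁) ≈ 16.75 → 17 more payments.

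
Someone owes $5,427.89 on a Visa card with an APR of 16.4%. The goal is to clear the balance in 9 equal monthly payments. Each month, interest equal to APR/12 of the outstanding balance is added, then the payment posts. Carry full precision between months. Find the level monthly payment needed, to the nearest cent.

$645.06

Monthly rate r = 16.4%/12 = 1.36667% = 0.0136667.
Level-payment amortization: P = B₀·r / (1 − (1+r)^(−n)) = 5427.89·0.0136667 / (1 − 1.01367^(−9)).
Denominator 1 − (1+r)^(−9) = 0.11499951.
P = 74.1812 / 0.11499951 ≈ 645.06.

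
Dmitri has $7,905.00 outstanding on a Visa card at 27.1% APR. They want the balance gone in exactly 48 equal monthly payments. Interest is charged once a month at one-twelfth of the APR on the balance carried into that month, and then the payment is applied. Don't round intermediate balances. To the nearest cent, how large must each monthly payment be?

$271.45

Monthly rate r = 27.1%/12 = 2.25833% = 0.0225833.
Level-payment amortization: P = B₀·r / (1 − (1+r)^(−n)) = 7905.00·0.0225833 / (1 − 1.02258^(−48)).
Denominator 1 − (1+r)^(−48) = 0.657656633.
P = 178.521 / 0.657656633 ≈ 271.45.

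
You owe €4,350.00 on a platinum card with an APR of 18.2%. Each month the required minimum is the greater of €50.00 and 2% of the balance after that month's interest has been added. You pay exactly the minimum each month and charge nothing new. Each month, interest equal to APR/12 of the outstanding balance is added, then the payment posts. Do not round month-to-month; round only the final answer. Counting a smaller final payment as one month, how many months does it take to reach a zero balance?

Monthly rate r = 18.2%/12 = 1.51667% = 0.0151667.
While 2% of the post-interest balance exceeds €50.00, each month B ← (B·(1+r))·(1 − 0.02), i.e. B shrinks by the factor (1+r)·0.98 = 0.99486.
This holds for months 1–111. Entering month 112 the balance is €2,456.01; 2% of the post-interest balance is now below €50.00, so the flat €50.00 minimum applies from here.
From month 112 a fixed €50.00 at rate r clears €2,456.01 in 91 more payments. Total: 111 + 91 = 202 months.

202 months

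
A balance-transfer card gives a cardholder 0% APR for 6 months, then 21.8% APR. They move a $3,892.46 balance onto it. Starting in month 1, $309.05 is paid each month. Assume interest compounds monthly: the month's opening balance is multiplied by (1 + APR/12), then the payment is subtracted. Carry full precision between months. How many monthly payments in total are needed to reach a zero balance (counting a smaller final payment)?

Promo months 1–6 at r₀ = 0%/12 = 0; months 7+ at r₁ = 21.8%/12 = 0.0181667.
After month 6 (no interest yet): B = $3,892.46 − 6·$309.05 = $2,038.16.
Then at r₁ with $309.05/mo: n₂ = −ln(1 − r₁·B/P)/ln(1+r₁) ≈ 7.09 → 8 more payments.

14 months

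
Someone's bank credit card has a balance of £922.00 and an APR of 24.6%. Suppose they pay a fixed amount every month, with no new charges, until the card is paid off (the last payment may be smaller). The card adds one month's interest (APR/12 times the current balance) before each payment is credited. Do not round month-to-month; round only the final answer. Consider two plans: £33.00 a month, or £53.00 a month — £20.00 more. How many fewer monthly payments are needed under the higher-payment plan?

Monthly rate r = 24.6%/12 = 2.05% = 0.0205.
At £33.00/mo: n = ⌈−ln(1 − rB₀/P)/ln(1+r)⌉ = 42 payments (last £29.95); total interest = total paid − £922.00 = £460.95.
At £53.00/mo: 22 payments (last £38.96); total interest £229.96.
Payments saved = 42 − 22 = 20.

20 fewer payments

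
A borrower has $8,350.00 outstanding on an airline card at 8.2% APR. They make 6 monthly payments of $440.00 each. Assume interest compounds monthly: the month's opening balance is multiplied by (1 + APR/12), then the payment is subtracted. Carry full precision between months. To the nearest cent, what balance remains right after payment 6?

Monthly rate r = 8.2%/12 = 0.683333% = 0.00683333.
Each month: B ← B·(1+r) − $440.00.
Month 1: interest $57.06; balance after payment $7,967.06.
Month 2: interest $54.44; balance after payment $7,581.50.
Month 3: interest $51.81; balance after payment $7,193.31.
Month 4: interest $49.15; balance after payment $6,802.46.
Month 5: interest $46.48; balance after payment $6,408.94.
Month 6: interest $43.79; balance after payment $6,012.74.

$6,012.74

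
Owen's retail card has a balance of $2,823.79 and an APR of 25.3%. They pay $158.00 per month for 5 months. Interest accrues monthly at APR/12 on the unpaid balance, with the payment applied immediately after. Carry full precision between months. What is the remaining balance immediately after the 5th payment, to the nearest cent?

Monthly rate r = 25.3%/12 = 2.10833% = 0.0210833.
Each month: B ← B·(1+r) − $158.00.
Month 1: interest $59.53; balance after payment $2,725.32.
Month 2: interest $57.46; balance after payment $2,624.78.
Month 3: interest $55.34; balance after payment $2,522.12.
Month 4: interest $53.17; balance after payment $2,417.30.
Month 5: interest $50.96; balance after payment $2,310.26.

$2,310.26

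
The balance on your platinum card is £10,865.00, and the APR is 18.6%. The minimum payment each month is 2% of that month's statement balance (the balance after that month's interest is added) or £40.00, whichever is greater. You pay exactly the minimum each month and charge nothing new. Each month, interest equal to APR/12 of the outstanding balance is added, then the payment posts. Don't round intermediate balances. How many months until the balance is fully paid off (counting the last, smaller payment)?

Monthly rate r = 18.6%/12 = 1.55% = 0.0155.
While 2% of the post-interest balance exceeds £40.00, each month B ← (B·(1+r))·(1 − 0.02), i.e. B shrinks by the factor (1+r)·0.98 = 0.99519.
This holds for months 1–355. Entering month 356 the balance is £1,961.83; 2% of the post-interest balance is now below £40.00, so the flat £40.00 minimum applies from here.
From month 356 a fixed £40.00 at rate r clears £1,961.83 in 93 more payments. Total: 355 + 93 = 448 months.

448 months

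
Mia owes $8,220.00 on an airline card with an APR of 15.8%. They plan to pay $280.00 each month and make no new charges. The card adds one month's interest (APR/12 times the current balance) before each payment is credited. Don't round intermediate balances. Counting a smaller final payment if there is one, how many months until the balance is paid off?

Monthly rate r = 15.8%/12 = 1.31667% = 0.0131667.
Recurrence: B ← B·(1+r) − $280.00.
Month 1: interest $108.23; balance after payment $8,048.23.
Month 2: interest $105.97; balance after payment $7,874.20.
Closed form: n = −ln(1 − rB₀/P)/ln(1+r) = −ln(0.61346)/ln(1.01317) ≈ 37.355, so the balance reaches zero during payment 38.

38 payments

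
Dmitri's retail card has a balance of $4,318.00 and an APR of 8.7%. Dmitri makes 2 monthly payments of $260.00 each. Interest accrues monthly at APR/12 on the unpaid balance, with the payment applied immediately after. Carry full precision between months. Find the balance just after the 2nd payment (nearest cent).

Monthly rate r = 8.7%/12 = 0.725% = 0.00725.
Each month: B ← B·(1+r) − $260.00.
Month 1: interest $31.31; balance after payment $4,089.31.
Month 2: interest $29.65; balance after payment $3,858.95.

$3,858.95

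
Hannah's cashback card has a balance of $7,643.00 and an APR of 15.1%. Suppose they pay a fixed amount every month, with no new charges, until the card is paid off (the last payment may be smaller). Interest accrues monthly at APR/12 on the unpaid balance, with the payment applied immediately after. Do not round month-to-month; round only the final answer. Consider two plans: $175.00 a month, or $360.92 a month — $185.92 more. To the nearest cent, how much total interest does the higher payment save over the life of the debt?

$2,217.07

Monthly rate r = 15.1%/12 = 1.25833% = 0.0125833.
At $175.00/mo: n = ⌈−ln(1 − rB₀/P)/ln(1+r)⌉ = 64 payments (last $136.56); total interest = total paid − $7,643.00 = $3,518.56.
At $360.92/mo: 25 payments (last $282.41); total interest $1,301.49.
Interest saved = $3,518.56 − $1,301.49 = $2,217.07.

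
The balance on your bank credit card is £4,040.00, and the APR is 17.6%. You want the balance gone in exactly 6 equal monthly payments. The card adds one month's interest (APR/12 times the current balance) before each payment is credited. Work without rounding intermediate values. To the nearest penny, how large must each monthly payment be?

£708.32

Monthly rate r = 17.6%/12 = 1.46667% = 0.0146667.
Level-payment amortization: P = B₀·r / (1 − (1+r)^(−n)) = 4040.00·0.0146667 / (1 − 1.01467^(−6)).
Denominator 1 − (1+r)^(−6) = 0.0836536808.
P = 59.2533 / 0.0836536808 ≈ 708.32.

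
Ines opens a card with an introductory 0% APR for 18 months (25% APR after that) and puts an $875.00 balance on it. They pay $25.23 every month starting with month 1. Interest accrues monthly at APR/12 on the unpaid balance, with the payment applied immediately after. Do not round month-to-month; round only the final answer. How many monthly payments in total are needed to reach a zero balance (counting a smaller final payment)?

Promo months 1–18 at r₀ = 0%/12 = 0; months 19+ at r₁ = 25%/12 = 0.0208333.
After month 18 (no interest yet): B = $875.00 − 18·$25.23 = $420.86.
Then at r₁ with $25.23/mo: n₂ = −ln(1 − r₁·B/P)/ln(1+r₁) ≈ 20.71 → 21 more payments.

39 payments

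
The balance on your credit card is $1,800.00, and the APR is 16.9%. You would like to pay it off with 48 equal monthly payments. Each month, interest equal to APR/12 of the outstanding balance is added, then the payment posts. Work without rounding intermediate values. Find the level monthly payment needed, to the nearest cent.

Monthly rate r = 16.9%/12 = 1.40833% = 0.0140833.
Level-payment amortization: P = B₀·r / (1 − (1+r)^(−n)) = 1800.00·0.0140833 / (1 − 1.01408^(−48)).
Denominator 1 − (1+r)^(−48) = 0.488948065.
P = 25.35 / 0.488948065 ≈ 51.85.

$51.85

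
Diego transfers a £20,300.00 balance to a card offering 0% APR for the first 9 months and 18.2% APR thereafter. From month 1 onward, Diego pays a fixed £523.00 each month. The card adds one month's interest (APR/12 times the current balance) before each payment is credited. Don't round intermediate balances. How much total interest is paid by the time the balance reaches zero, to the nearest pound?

Promo months 1–9 at r₀ = 0%/12 = 0; months 10+ at r₁ = 18.2%/12 = 0.0151667.
After month 9 (no interest yet): B = £20,300.00 − 9·£523.00 = £15,593.00.
Then at r₁ with £523.00/mo: n₂ = −ln(1 − r₁·B/P)/ln(1+r₁) ≈ 39.98 → 40 more payments.
Total paid = 48·£523.00 + £512.97 = £25,616.97; interest = £25,616.97 − £20,300.00 = £5,316.97.

£5,317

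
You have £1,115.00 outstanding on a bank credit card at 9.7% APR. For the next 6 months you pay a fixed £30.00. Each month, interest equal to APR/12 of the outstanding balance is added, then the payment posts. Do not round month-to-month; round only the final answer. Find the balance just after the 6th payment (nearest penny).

£986.51

Monthly rate r = 9.7%/12 = 0.808333% = 0.00808333.
Each month: B ← B·(1+r) − £30.00.
Month 1: interest £9.01; balance after payment £1,094.01.
Month 2: interest £8.84; balance after payment £1,072.86.
Month 3: interest £8.67; balance after payment £1,051.53.
Month 4: interest £8.50; balance after payment £1,030.03.
Month 5: interest £8.33; balance after payment £1,008.35.
Month 6: interest £8.15; balance after payment £986.51.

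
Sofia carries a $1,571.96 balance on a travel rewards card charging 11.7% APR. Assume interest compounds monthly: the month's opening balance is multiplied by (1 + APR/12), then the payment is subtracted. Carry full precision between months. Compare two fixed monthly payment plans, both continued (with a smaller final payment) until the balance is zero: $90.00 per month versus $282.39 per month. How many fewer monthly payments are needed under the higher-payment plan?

14 fewer payments

Monthly rate r = 11.7%/12 = 0.975% = 0.00975.
At $90.00/mo: n = ⌈−ln(1 − rB₀/P)/ln(1+r)⌉ = 20 payments (last $21.72); total interest = total paid − $1,571.96 = $159.76.
At $282.39/mo: 6 payments (last $212.40); total interest $52.39.
Payments saved = 20 − 6 = 14.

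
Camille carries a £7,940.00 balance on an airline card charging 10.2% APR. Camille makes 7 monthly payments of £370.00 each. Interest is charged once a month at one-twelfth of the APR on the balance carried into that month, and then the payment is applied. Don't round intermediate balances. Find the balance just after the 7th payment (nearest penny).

£5,767.66

Monthly rate r = 10.2%/12 = 0.85% = 0.0085.
Each month: B ← B·(1+r) − £370.00.
Month 1: interest £67.49; balance after payment £7,637.49.
Month 2: interest £64.92; balance after payment £7,332.41.
Month 3: interest £62.33; balance after payment £7,024.73.
Month 4: interest £59.71; balance after payment £6,714.44.
Month 5: interest £57.07; balance after payment £6,401.52.
Month 6: interest £54.41; balance after payment £6,085.93.
Month 7: interest £51.73; balance after payment £5,767.66.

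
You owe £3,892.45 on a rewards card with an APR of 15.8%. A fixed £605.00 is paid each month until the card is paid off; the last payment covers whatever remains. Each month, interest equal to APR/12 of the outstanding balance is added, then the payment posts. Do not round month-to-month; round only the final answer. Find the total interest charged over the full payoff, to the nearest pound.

Monthly rate r = 15.8%/12 = 1.31667% = 0.0131667.
Payoff takes n = ⌈−ln(1 − rB₀/P)/ln(1+r)⌉ = ⌈6.767⌉ = 7 payments; the last is £464.69.
Total paid = 6·£605.00 + £464.69 = £4,094.69.
Total interest = total paid − principal = £4,094.69 − £3,892.45 = £202.24.

£202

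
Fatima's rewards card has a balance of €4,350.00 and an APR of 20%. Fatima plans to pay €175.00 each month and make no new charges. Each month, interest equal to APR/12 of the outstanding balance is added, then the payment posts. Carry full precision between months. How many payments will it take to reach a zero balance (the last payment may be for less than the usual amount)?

33 payments

Monthly rate r = 20%/12 = 1.66667% = 0.0166667.
Recurrence: B ← B·(1+r) − €175.00.
Month 1: interest €72.50; balance after payment €4,247.50.
Month 2: interest €70.79; balance after payment €4,143.29.
Closed form: n = −ln(1 − rB₀/P)/ln(1+r) = −ln(0.58571)/ln(1.01667) ≈ 32.362, so the balance reaches zero during payment 33.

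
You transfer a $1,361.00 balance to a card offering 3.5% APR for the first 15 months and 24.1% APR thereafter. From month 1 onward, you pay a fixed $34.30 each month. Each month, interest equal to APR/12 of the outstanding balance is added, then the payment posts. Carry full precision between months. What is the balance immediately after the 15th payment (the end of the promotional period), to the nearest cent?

$896.64

Promo months 1–15 at r₀ = 3.5%/12 = 0.00291667; months 16+ at r₁ = 24.1%/12 = 0.0200833.
After month 15: iterate B ← B·(1+r₀) − $34.30 for 15 months → $896.64.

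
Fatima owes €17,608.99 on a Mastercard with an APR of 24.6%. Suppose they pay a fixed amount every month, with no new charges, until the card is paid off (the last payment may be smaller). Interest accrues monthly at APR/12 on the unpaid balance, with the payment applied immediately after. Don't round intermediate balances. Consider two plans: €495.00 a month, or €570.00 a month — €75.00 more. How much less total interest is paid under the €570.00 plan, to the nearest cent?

Monthly rate r = 24.6%/12 = 2.05% = 0.0205.
At €495.00/mo: n = ⌈−ln(1 − rB₀/P)/ln(1+r)⌉ = 65 payments (last €193.11); total interest = total paid − €17,608.99 = €14,264.12.
At €570.00/mo: 50 payments (last €250.98); total interest €10,571.99.
Interest saved = €14,264.12 − €10,571.99 = €3,692.13.

€3,692.13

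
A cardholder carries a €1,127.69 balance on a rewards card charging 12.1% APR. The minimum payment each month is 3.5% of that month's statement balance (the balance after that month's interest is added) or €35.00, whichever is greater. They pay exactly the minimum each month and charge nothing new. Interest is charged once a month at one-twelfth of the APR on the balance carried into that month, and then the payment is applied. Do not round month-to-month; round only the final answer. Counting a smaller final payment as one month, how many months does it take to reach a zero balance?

39 months

Monthly rate r = 12.1%/12 = 1.00833% = 0.0100833.
While 3.5% of the post-interest balance exceeds €35.00, each month B ← (B·(1+r))·(1 − 0.035), i.e. B shrinks by the factor (1+r)·0.965 = 0.97473.
This holds for months 1–6. Entering month 7 the balance is €967.16; 3.5% of the post-interest balance is now below €35.00, so the flat €35.00 minimum applies from here.
From month 7 a fixed €35.00 at rate r clears €967.16 in 33 more payments. Total: 6 + 33 = 39 months.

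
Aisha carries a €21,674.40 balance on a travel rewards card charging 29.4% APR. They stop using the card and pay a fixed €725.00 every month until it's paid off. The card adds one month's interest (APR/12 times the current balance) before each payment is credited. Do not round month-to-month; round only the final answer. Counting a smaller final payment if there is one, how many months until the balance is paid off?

Monthly rate r = 29.4%/12 = 2.45% = 0.0245.
Recurrence: B ← B·(1+r) − €725.00.
Month 1: interest €531.02; balance after payment €21,480.42.
Month 2: interest €526.27; balance after payment €21,281.69.
Closed form: n = −ln(1 − rB₀/P)/ln(1+r) = −ln(0.26755)/ln(1.0245) ≈ 54.470, so the balance reaches zero during payment 55.

55 payments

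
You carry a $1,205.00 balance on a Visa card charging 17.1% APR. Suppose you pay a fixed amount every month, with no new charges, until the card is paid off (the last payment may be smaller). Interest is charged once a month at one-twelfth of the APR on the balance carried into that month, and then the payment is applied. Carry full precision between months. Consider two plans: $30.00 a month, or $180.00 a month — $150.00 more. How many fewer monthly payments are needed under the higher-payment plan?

53 fewer payments

Monthly rate r = 17.1%/12 = 1.425% = 0.01425.
At $30.00/mo: n = ⌈−ln(1 − rB₀/P)/ln(1+r)⌉ = 61 payments (last $1.16); total interest = total paid − $1,205.00 = $596.16.
At $180.00/mo: 8 payments (last $15.52); total interest $70.52.
Payments saved = 61 − 8 = 53.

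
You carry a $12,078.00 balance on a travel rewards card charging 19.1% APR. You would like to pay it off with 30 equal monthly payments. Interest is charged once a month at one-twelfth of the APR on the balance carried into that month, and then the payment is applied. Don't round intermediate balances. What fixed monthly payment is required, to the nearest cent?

Monthly rate r = 19.1%/12 = 1.59167% = 0.0159167.
Level-payment amortization: P = B₀·r / (1 − (1+r)^(−n)) = 12078.00·0.0159167 / (1 − 1.01592^(−30)).
Denominator 1 − (1+r)^(−30) = 0.377330715.
P = 192.242 / 0.377330715 ≈ 509.48.

$509.48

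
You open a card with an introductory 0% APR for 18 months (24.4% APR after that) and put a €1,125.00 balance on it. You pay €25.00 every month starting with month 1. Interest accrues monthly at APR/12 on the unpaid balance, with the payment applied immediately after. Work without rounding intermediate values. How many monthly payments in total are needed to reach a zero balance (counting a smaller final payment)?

Promo months 1–18 at r₀ = 0%/12 = 0; months 19+ at r₁ = 24.4%/12 = 0.0203333.
After month 18 (no interest yet): B = €1,125.00 − 18·€25.00 = €675.00.
Then at r₁ with €25.00/mo: n₂ = −ln(1 − r₁·B/P)/ln(1+r₁) ≈ 39.56 → 40 more payments.

58 payments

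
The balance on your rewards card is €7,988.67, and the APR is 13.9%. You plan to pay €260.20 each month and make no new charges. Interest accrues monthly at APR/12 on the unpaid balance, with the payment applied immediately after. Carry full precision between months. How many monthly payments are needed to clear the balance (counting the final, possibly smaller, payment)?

Monthly rate r = 13.9%/12 = 1.15833% = 0.0115833.
Recurrence: B ← B·(1+r) − €260.20.
Month 1: interest €92.54; balance after payment €7,821.01.
Month 2: interest €90.59; balance after payment €7,651.40.
Closed form: n = −ln(1 − rB₀/P)/ln(1+r) = −ln(0.64437)/ln(1.01158) ≈ 38.160, so the balance reaches zero during payment 39.

39 payments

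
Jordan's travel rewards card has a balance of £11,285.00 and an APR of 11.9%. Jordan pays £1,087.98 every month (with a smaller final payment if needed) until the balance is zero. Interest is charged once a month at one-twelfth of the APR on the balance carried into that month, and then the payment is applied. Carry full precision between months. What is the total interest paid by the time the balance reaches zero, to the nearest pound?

Monthly rate r = 11.9%/12 = 0.991667% = 0.00991667.
Payoff takes n = ⌈−ln(1 − rB₀/P)/ln(1+r)⌉ = ⌈11.000⌉ = 11 payments; the last is £1,087.68.
Total paid = 10·£1,087.98 + £1,087.68 = £11,967.48.
Total interest = total paid − principal = £11,967.48 − £11,285.00 = £682.48.

£682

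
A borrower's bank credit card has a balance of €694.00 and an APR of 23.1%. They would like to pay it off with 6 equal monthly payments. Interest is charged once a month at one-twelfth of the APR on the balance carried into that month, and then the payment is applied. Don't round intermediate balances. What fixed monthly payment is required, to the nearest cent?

€123.58

Monthly rate r = 23.1%/12 = 1.925% = 0.01925.
Level-payment amortization: P = B₀·r / (1 − (1+r)^(−n)) = 694.00·0.01925 / (1 − 1.01925^(−6)).
Denominator 1 − (1+r)^(−6) = 0.108100995.
P = 13.3595 / 0.108100995 ≈ 123.58.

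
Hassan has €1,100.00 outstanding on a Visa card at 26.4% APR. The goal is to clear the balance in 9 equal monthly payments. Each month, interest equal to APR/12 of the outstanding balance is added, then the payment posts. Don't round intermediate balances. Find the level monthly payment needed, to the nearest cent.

Monthly rate r = 26.4%/12 = 2.2% = 0.022.
Level-payment amortization: P = B₀·r / (1 − (1+r)^(−n)) = 1100.00·0.022 / (1 − 1.022^(−9)).
Denominator 1 − (1+r)^(−9) = 0.177867271.
P = 24.2 / 0.177867271 ≈ 136.06.

€136.06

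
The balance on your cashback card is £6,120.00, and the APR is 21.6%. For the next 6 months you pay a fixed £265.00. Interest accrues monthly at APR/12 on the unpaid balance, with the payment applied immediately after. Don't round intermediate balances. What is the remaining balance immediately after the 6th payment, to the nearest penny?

£5,148.14

Monthly rate r = 21.6%/12 = 1.8% = 0.018.
Each month: B ← B·(1+r) − £265.00.
Month 1: interest £110.16; balance after payment £5,965.16.
Month 2: interest £107.37; balance after payment £5,807.53.
Month 3: interest £104.54; balance after payment £5,647.07.
Month 4: interest £101.65; balance after payment £5,483.72.
Month 5: interest £98.71; balance after payment £5,317.42.
Month 6: interest £95.71; balance after payment £5,148.14.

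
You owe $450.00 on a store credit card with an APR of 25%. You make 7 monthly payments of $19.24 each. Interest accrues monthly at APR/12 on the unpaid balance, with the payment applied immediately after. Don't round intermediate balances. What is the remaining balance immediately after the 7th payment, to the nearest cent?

$376.48

Monthly rate r = 25%/12 = 2.08333% = 0.0208333.
Each month: B ← B·(1+r) − $19.24.
Month 1: interest $9.38; balance after payment $440.13.
Month 2: interest $9.17; balance after payment $430.06.
Month 3: interest $8.96; balance after payment $419.78.
Month 4: interest $8.75; balance after payment $409.29.
Month 5: interest $8.53; balance after payment $398.58.
Month 6: interest $8.30; balance after payment $387.64.
Month 7: interest $8.08; balance after payment $376.48.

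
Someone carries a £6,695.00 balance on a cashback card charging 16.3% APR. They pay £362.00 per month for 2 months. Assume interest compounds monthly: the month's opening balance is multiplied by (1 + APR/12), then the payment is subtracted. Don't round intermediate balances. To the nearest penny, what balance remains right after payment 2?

£6,149.20

Monthly rate r = 16.3%/12 = 1.35833% = 0.0135833.
Each month: B ← B·(1+r) − £362.00.
Month 1: interest £90.94; balance after payment £6,423.94.
Month 2: interest £87.26; balance after payment £6,149.20.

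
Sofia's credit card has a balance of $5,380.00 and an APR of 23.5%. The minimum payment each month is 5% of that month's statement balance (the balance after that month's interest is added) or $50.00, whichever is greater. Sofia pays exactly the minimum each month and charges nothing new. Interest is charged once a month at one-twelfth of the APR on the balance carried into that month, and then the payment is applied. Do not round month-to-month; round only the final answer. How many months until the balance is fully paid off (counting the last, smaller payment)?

79 months

Monthly rate r = 23.5%/12 = 1.95833% = 0.0195833.
While 5% of the post-interest balance exceeds $50.00, each month B ← (B·(1+r))·(1 − 0.05), i.e. B shrinks by the factor (1+r)·0.95 = 0.9686.
This holds for months 1–54. Entering month 55 the balance is $960.91; 5% of the post-interest balance is now below $50.00, so the flat $50.00 minimum applies from here.
From month 55 a fixed $50.00 at rate r clears $960.91 in 25 more payments. Total: 54 + 25 = 79 months.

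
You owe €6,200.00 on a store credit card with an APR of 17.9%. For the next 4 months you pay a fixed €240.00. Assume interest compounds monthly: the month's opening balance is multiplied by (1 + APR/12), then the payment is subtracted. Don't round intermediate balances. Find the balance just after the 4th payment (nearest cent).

Monthly rate r = 17.9%/12 = 1.49167% = 0.0149167.
Each month: B ← B·(1+r) − €240.00.
Month 1: interest €92.48; balance after payment €6,052.48.
Month 2: interest €90.28; balance after payment €5,902.77.
Month 3: interest €88.05; balance after payment €5,750.82.
Month 4: interest €85.78; balance after payment €5,596.60.

€5,596.60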